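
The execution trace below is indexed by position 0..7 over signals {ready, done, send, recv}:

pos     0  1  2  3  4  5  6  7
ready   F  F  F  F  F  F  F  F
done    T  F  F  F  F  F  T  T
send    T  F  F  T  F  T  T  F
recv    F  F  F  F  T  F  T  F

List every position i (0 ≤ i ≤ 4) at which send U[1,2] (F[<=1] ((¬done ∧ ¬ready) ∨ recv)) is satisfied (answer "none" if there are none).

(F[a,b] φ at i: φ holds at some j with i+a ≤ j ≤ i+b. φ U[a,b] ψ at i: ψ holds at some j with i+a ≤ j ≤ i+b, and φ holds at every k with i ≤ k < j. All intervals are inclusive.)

0, 3

Evaluate at each i in [0,4]:
  i=0: ✓ (rhs at j=1; lhs holds on [0,0])
  i=1: ✗ (lhs fails at k=1 before rhs at j=2)
  i=2: ✗ (lhs fails at k=2 before rhs at j=3)
  i=3: ✓ (rhs at j=4; lhs holds on [3,3])
  i=4: ✗ (lhs fails at k=4 before rhs at j=5)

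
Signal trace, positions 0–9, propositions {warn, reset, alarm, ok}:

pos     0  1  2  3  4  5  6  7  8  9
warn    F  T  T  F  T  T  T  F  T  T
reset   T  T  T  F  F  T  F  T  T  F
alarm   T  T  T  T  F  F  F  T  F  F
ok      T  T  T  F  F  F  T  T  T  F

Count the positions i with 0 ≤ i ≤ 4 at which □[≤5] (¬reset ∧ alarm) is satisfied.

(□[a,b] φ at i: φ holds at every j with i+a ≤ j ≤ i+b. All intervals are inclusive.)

Evaluate at each i in [0,4]:
  i=0: ✗ (fails at j=0)
  i=1: ✗ (fails at j=1)
  i=2: ✗ (fails at j=2)
  i=3: ✗ (fails at j=4)
  i=4: ✗ (fails at j=4)
Positions where it holds: {} → 0.

0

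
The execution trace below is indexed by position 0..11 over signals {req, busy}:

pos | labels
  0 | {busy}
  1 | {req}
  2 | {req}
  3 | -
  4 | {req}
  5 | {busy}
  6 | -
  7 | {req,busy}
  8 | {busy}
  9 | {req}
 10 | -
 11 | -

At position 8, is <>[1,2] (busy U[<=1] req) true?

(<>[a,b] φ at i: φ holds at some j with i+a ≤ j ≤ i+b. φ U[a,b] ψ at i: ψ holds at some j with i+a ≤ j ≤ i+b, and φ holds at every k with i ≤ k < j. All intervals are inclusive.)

Holds

Check (busy U[<=1] req) at each j in [9,10]:
  j=9: holds
  j=10: fails
Found at j=9 → formula holds.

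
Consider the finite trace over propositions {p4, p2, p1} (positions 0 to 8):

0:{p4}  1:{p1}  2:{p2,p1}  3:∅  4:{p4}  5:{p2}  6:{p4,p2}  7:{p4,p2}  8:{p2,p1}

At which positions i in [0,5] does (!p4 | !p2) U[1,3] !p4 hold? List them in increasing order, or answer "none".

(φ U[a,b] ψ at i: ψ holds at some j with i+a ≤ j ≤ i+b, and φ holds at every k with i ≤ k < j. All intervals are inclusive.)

0, 1, 2, 3, 4

Evaluate at each i in [0,5]:
  i=0: ✓ (rhs at j=1; lhs holds on [0,0])
  i=1: ✓ (rhs at j=2; lhs holds on [1,1])
  i=2: ✓ (rhs at j=3; lhs holds on [2,2])
  i=3: ✓ (rhs at j=5; lhs holds on [3,4])
  i=4: ✓ (rhs at j=5; lhs holds on [4,4])
  i=5: ✗ (lhs fails at k=6 before rhs at j=8)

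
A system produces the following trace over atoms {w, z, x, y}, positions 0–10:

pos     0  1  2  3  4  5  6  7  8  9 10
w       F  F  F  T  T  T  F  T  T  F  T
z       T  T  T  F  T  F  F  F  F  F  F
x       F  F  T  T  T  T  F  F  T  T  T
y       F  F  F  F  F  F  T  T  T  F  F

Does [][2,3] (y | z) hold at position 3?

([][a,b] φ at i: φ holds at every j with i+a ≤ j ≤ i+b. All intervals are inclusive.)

Check (y | z) at every j in [5,6]:
  j=5: false
  j=6: true
Fails at j=5 → formula fails.

False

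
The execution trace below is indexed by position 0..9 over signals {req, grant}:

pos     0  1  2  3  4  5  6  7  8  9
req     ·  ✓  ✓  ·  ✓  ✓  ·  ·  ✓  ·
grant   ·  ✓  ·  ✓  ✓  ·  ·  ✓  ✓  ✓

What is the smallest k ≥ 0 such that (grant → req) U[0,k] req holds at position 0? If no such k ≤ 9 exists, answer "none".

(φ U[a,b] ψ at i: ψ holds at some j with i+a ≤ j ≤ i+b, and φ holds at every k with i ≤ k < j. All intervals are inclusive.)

1

Need earliest j ≥ 0 with req, and (grant → req) at every k in [0,j-1].
  j=0: rhs fails.
  j=1: rhs holds; lhs holds on [0,0]. k = 1.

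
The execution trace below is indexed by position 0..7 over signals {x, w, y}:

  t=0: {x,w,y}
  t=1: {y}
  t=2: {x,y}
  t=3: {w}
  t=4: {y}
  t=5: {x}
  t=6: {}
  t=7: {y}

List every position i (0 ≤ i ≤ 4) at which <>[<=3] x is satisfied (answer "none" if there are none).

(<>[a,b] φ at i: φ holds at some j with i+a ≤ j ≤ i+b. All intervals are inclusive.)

0, 1, 2, 3, 4

Evaluate at each i in [0,4]:
  i=0: ✓ (witness j=0)
  i=1: ✓ (witness j=2)
  i=2: ✓ (witness j=2)
  i=3: ✓ (witness j=5)
  i=4: ✓ (witness j=5)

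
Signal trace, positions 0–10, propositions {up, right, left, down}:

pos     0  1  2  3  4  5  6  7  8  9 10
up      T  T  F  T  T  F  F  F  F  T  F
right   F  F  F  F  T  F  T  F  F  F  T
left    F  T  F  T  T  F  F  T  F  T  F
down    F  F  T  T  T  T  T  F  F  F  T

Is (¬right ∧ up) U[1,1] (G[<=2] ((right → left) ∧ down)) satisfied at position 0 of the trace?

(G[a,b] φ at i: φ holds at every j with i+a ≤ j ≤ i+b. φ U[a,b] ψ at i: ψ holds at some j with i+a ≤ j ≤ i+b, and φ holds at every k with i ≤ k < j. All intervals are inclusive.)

Need some j in [1,1] with G[<=2] ((right → left) ∧ down), and (¬right ∧ up) at every k in [0,j-1].
  j=1: G[<=2] ((right → left) ∧ down) — fails at 1.
No j in the window works → until fails.

False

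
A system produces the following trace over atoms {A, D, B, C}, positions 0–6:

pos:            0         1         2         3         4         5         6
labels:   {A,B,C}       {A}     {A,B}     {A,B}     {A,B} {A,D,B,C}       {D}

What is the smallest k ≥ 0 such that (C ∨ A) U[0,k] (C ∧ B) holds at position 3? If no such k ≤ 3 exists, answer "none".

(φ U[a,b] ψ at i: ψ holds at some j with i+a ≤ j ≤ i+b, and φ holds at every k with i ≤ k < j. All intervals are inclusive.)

2

Need earliest j ≥ 3 with (C ∧ B), and (C ∨ A) at every k in [3,j-1].
  j=3: rhs fails.
  j=4: rhs fails.
  j=5: rhs holds; lhs holds on [3,4]. k = 2.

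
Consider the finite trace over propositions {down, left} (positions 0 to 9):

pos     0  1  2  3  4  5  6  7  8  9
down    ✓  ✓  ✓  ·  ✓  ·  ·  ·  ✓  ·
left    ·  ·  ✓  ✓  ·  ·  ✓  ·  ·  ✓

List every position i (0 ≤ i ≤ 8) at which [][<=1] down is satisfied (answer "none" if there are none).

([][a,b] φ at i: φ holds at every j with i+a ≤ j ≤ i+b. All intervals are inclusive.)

0, 1

Evaluate at each i in [0,8]:
  i=0: ✓ (all of [0,1])
  i=1: ✓ (all of [1,2])
  i=2: ✗ (fails at j=3)
  i=3: ✗ (fails at j=3)
  i=4: ✗ (fails at j=5)
  i=5: ✗ (fails at j=5)
  i=6: ✗ (fails at j=6)
  i=7: ✗ (fails at j=7)
  i=8: ✗ (fails at j=9)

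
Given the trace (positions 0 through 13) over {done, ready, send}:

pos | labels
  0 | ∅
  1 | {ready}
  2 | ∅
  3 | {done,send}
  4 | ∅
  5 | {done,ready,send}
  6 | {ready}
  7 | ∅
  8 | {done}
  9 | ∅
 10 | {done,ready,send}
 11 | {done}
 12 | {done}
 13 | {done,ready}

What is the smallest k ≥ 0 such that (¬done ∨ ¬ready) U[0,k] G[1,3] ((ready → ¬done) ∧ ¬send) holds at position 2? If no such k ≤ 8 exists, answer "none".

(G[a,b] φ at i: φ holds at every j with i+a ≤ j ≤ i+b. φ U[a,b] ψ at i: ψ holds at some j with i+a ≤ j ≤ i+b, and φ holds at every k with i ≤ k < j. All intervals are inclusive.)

3

Need earliest j ≥ 2 with G[1,3] ((ready → ¬done) ∧ ¬send), and (¬done ∨ ¬ready) at every k in [2,j-1].
  j=2: rhs fails.
  j=3: rhs fails.
  j=4: rhs fails.
  j=5: rhs holds; lhs holds on [2,4]. k = 3.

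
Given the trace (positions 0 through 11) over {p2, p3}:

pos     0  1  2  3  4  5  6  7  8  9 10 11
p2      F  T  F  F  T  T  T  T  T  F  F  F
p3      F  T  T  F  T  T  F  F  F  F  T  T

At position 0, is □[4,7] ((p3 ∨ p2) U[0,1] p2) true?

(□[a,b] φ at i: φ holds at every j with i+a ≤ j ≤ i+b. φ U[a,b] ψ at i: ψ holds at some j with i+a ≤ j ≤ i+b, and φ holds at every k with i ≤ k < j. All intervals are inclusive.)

True

Check ((p3 ∨ p2) U[0,1] p2) at every j in [4,7]:
  j=4: holds
  j=5: holds
  j=6: holds
  j=7: holds
All positions satisfy it → formula holds.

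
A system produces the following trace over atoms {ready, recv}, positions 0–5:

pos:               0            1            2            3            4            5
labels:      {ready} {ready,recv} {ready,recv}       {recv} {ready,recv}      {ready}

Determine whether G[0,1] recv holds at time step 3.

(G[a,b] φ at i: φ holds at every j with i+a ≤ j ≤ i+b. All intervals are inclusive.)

Yes

Check recv at every j in [3,4]:
  j=3: true
  j=4: true
All positions satisfy it → formula holds.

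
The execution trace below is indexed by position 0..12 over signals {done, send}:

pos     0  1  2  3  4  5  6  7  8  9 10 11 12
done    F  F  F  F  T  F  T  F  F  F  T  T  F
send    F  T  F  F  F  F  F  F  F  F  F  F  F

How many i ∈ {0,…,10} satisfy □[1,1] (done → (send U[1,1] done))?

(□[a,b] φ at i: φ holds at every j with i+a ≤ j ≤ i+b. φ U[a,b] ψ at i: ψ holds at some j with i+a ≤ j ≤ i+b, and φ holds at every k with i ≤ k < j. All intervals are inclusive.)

Evaluate at each i in [0,10]:
  i=0: ✓ (all of [1,1])
  i=1: ✓ (all of [2,2])
  i=2: ✓ (all of [3,3])
  i=3: ✗ (fails at j=4)
  i=4: ✓ (all of [5,5])
  i=5: ✗ (fails at j=6)
  i=6: ✓ (all of [7,7])
  i=7: ✓ (all of [8,8])
  i=8: ✓ (all of [9,9])
  i=9: ✗ (fails at j=10)
  i=10: ✗ (fails at j=11)
Positions where it holds: {0, 1, 2, 4, 6, 7, 8} → 7.

7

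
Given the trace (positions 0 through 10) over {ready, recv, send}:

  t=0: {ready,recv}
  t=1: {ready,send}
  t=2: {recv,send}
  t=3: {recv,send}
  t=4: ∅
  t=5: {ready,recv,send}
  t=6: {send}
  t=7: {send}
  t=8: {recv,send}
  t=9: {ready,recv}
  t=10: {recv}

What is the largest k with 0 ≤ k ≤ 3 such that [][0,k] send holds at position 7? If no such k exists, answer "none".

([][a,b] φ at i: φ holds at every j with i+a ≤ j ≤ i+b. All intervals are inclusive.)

1

send must hold from j=7 onward; find where it first fails.
  j=7: holds
  j=8: holds
  j=9: fails
Holds on [7,8], so largest k = 1.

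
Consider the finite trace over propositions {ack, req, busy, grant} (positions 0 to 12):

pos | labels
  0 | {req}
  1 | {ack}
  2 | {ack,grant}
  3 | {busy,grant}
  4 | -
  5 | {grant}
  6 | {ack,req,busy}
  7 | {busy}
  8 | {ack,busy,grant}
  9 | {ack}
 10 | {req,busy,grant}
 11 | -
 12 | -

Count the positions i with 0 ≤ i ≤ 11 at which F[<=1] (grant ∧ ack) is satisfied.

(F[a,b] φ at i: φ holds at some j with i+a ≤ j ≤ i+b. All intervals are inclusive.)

Evaluate at each i in [0,11]:
  i=0: ✗ (none in [0,1])
  i=1: ✓ (witness j=2)
  i=2: ✓ (witness j=2)
  i=3: ✗ (none in [3,4])
  i=4: ✗ (none in [4,5])
  i=5: ✗ (none in [5,6])
  i=6: ✗ (none in [6,7])
  i=7: ✓ (witness j=8)
  i=8: ✓ (witness j=8)
  i=9: ✗ (none in [9,10])
  i=10: ✗ (none in [10,11])
  i=11: ✗ (none in [11,12])
Positions where it holds: {1, 2, 7, 8} → 4.

4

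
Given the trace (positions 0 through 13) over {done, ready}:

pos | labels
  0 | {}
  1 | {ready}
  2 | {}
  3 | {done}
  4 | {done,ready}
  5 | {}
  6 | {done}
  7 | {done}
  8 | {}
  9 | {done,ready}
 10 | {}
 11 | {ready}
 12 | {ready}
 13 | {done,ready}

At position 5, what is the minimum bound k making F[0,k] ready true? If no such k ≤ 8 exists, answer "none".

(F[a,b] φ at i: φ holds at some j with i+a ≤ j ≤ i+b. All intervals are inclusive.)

4

Scan j = 5,6,… for ready:
  j=5: fails
  j=6: fails
  j=7: fails
  j=8: fails
  j=9: holds
First hit at j=9, so smallest k = 9-5 = 4.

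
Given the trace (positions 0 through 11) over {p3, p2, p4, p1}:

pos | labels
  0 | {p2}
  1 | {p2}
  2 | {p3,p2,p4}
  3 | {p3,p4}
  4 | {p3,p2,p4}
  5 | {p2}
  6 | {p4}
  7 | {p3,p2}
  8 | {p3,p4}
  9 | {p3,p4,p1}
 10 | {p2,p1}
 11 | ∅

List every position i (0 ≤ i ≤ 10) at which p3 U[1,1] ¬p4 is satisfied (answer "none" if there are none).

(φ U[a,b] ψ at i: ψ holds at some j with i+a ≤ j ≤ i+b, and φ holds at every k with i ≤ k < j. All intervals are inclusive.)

Evaluate at each i in [0,10]:
  i=0: ✗ (lhs fails at k=0 before rhs at j=1)
  i=1: ✗ (no rhs in [2,2])
  i=2: ✗ (no rhs in [3,3])
  i=3: ✗ (no rhs in [4,4])
  i=4: ✓ (rhs at j=5; lhs holds on [4,4])
  i=5: ✗ (no rhs in [6,6])
  i=6: ✗ (lhs fails at k=6 before rhs at j=7)
  i=7: ✗ (no rhs in [8,8])
  i=8: ✗ (no rhs in [9,9])
  i=9: ✓ (rhs at j=10; lhs holds on [9,9])
  i=10: ✗ (lhs fails at k=10 before rhs at j=11)

4, 9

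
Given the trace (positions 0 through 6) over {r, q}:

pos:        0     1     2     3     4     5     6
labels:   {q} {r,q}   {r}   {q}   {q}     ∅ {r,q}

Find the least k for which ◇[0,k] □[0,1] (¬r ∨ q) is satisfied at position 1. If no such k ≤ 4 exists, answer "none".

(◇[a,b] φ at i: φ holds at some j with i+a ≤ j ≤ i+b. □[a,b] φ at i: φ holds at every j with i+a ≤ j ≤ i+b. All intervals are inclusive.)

Scan j = 1,2,… for □[0,1] (¬r ∨ q):
  j=1: fails
  j=2: fails
  j=3: holds
First hit at j=3, so smallest k = 3-1 = 2.

2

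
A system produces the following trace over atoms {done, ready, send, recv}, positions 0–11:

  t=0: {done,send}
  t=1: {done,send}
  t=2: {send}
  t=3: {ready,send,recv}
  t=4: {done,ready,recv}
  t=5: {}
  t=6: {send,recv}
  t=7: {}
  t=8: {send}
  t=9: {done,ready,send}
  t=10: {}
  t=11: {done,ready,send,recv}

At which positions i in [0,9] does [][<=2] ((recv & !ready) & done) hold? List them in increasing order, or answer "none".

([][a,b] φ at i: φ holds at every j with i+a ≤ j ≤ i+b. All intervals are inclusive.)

Evaluate at each i in [0,9]:
  i=0: ✗ (fails at j=0)
  i=1: ✗ (fails at j=1)
  i=2: ✗ (fails at j=2)
  i=3: ✗ (fails at j=3)
  i=4: ✗ (fails at j=4)
  i=5: ✗ (fails at j=5)
  i=6: ✗ (fails at j=6)
  i=7: ✗ (fails at j=7)
  i=8: ✗ (fails at j=8)
  i=9: ✗ (fails at j=9)

none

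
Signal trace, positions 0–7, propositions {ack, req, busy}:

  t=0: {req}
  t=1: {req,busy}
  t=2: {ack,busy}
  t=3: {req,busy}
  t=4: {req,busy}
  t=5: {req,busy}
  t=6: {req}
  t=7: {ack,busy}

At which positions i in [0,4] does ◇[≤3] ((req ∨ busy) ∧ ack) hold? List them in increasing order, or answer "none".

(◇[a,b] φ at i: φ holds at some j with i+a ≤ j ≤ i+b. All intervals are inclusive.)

0, 1, 2, 4

Evaluate at each i in [0,4]:
  i=0: ✓ (witness j=2)
  i=1: ✓ (witness j=2)
  i=2: ✓ (witness j=2)
  i=3: ✗ (none in [3,6])
  i=4: ✓ (witness j=7)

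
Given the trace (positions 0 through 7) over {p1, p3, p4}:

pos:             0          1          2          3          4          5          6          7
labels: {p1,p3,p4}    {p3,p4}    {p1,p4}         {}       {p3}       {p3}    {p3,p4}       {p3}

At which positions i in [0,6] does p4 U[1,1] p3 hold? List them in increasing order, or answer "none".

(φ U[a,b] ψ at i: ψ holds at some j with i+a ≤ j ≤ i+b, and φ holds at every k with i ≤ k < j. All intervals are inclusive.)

0, 6

Evaluate at each i in [0,6]:
  i=0: ✓ (rhs at j=1; lhs holds on [0,0])
  i=1: ✗ (no rhs in [2,2])
  i=2: ✗ (no rhs in [3,3])
  i=3: ✗ (lhs fails at k=3 before rhs at j=4)
  i=4: ✗ (lhs fails at k=4 before rhs at j=5)
  i=5: ✗ (lhs fails at k=5 before rhs at j=6)
  i=6: ✓ (rhs at j=7; lhs holds on [6,6])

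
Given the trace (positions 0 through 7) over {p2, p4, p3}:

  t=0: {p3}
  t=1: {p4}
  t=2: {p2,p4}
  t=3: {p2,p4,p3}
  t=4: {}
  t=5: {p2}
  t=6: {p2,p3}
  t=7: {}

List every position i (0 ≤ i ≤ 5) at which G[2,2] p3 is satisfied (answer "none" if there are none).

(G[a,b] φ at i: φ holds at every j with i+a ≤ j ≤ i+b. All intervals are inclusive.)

1, 4

Evaluate at each i in [0,5]:
  i=0: ✗ (fails at j=2)
  i=1: ✓ (all of [3,3])
  i=2: ✗ (fails at j=4)
  i=3: ✗ (fails at j=5)
  i=4: ✓ (all of [6,6])
  i=5: ✗ (fails at j=7)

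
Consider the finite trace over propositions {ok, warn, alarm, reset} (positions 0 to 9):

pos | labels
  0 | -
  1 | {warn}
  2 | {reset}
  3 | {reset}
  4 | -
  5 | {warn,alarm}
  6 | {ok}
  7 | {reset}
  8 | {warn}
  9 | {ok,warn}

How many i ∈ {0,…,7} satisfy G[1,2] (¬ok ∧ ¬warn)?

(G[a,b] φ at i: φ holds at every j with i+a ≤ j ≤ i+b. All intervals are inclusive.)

Evaluate at each i in [0,7]:
  i=0: ✗ (fails at j=1)
  i=1: ✓ (all of [2,3])
  i=2: ✓ (all of [3,4])
  i=3: ✗ (fails at j=5)
  i=4: ✗ (fails at j=5)
  i=5: ✗ (fails at j=6)
  i=6: ✗ (fails at j=8)
  i=7: ✗ (fails at j=8)
Positions where it holds: {1, 2} → 2.

2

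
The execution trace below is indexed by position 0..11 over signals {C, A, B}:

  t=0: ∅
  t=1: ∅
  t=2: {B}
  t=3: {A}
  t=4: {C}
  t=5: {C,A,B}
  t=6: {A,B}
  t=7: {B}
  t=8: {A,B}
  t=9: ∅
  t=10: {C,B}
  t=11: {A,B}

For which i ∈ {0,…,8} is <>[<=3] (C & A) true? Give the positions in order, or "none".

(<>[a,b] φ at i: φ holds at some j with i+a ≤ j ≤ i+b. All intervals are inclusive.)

2, 3, 4, 5

Evaluate at each i in [0,8]:
  i=0: ✗ (none in [0,3])
  i=1: ✗ (none in [1,4])
  i=2: ✓ (witness j=5)
  i=3: ✓ (witness j=5)
  i=4: ✓ (witness j=5)
  i=5: ✓ (witness j=5)
  i=6: ✗ (none in [6,9])
  i=7: ✗ (none in [7,10])
  i=8: ✗ (none in [8,11])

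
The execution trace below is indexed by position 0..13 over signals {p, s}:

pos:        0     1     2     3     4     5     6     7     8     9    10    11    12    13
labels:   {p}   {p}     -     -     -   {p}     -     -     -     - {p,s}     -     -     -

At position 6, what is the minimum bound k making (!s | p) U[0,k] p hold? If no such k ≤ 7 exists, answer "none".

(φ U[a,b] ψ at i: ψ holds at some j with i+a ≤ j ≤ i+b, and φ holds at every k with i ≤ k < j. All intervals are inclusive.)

Need earliest j ≥ 6 with p, and (!s | p) at every k in [6,j-1].
  j=6: rhs fails.
  j=7: rhs fails.
  j=8: rhs fails.
  j=9: rhs fails.
  j=10: rhs holds; lhs holds on [6,9]. k = 4.

4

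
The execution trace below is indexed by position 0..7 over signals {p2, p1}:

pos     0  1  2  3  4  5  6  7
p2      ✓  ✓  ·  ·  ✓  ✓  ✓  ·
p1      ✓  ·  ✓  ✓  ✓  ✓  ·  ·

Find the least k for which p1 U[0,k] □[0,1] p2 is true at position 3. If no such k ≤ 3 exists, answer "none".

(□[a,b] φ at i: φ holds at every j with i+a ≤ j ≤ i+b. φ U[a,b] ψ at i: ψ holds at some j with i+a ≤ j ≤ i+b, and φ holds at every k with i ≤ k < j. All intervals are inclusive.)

Need earliest j ≥ 3 with □[0,1] p2, and p1 at every k in [3,j-1].
  j=3: rhs fails.
  j=4: rhs holds; lhs holds on [3,3]. k = 1.

1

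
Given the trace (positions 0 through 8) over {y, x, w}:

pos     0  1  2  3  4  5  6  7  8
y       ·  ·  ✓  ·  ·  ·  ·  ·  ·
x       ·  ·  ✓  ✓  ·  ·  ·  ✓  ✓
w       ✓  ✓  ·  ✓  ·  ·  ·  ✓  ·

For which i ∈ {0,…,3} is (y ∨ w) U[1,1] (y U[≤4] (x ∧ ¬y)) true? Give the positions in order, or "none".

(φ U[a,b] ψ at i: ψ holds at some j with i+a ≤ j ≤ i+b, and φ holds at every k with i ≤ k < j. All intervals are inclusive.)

1, 2

Evaluate at each i in [0,3]:
  i=0: ✗ (no rhs in [1,1])
  i=1: ✓ (rhs at j=2; lhs holds on [1,1])
  i=2: ✓ (rhs at j=3; lhs holds on [2,2])
  i=3: ✗ (no rhs in [4,4])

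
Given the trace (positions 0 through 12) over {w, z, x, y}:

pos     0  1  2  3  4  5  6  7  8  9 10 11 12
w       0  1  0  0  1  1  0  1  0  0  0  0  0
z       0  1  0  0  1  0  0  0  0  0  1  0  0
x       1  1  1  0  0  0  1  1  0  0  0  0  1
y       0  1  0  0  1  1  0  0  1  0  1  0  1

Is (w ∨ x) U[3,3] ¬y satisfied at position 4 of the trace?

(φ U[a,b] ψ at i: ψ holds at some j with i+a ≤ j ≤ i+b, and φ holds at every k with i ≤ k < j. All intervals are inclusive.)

Need some j in [7,7] with ¬y, and (w ∨ x) at every k in [4,j-1].
  j=7: ¬y holds; (w ∨ x) holds at every k in [4,6] → satisfied.

Yes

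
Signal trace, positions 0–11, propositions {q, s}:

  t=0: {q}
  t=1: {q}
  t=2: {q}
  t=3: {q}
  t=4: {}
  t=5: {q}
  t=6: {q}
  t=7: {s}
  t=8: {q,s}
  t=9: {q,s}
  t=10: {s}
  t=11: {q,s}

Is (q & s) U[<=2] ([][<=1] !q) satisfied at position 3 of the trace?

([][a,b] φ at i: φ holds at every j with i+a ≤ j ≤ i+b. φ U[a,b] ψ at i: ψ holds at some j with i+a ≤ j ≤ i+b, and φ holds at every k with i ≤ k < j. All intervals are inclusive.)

No

Need some j in [3,5] with [][<=1] !q, and (q & s) at every k in [3,j-1].
  j=3: [][<=1] !q — fails at 3.
  j=4: [][<=1] !q — fails at 5.
  j=5: [][<=1] !q — fails at 5.
No j in the window works → until fails.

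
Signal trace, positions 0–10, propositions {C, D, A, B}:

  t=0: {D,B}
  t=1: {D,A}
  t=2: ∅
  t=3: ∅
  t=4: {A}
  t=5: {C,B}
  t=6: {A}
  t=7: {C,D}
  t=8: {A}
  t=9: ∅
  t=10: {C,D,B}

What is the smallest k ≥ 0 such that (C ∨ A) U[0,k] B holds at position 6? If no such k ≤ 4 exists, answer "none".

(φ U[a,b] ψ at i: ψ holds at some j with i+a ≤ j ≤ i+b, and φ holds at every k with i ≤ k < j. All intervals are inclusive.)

Need earliest j ≥ 6 with B, and (C ∨ A) at every k in [6,j-1].
  j=6: rhs fails.
  j=7: rhs fails.
  j=8: rhs fails.
  j=9: rhs fails.
  j=10: rhs holds but lhs fails at k=9.
No witness within the range → none.

none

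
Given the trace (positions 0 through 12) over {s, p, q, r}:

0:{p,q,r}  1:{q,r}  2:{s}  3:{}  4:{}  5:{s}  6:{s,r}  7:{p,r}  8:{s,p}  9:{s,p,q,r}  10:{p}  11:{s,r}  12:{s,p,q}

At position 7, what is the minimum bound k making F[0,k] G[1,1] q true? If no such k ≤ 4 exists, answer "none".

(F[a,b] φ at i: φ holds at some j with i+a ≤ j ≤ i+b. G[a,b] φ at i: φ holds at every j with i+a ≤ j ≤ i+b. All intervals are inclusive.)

Scan j = 7,8,… for G[1,1] q:
  j=7: fails
  j=8: holds
First hit at j=8, so smallest k = 8-7 = 1.

1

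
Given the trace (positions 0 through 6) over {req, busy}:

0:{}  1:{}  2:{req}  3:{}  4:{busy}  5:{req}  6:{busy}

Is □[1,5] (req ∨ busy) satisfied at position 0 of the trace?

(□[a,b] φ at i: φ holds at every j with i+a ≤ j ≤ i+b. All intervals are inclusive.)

False

Check (req ∨ busy) at every j in [1,5]:
  j=1: false
  j=2: true
  j=3: false
  j=4: true
  j=5: true
Fails at j=1 → formula fails.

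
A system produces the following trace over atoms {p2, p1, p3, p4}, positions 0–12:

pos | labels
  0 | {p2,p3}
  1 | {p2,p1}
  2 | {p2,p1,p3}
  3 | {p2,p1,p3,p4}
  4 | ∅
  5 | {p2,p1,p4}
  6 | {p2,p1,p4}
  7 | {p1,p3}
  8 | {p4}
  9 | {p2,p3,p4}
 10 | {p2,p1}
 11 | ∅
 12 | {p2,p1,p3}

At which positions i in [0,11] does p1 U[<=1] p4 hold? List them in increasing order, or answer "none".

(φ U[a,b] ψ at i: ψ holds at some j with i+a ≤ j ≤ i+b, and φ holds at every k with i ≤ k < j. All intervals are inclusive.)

2, 3, 5, 6, 7, 8, 9

Evaluate at each i in [0,11]:
  i=0: ✗ (no rhs in [0,1])
  i=1: ✗ (no rhs in [1,2])
  i=2: ✓ (rhs at j=3; lhs holds on [2,2])
  i=3: ✓ (rhs at j=3)
  i=4: ✗ (lhs fails at k=4 before rhs at j=5)
  i=5: ✓ (rhs at j=5)
  i=6: ✓ (rhs at j=6)
  i=7: ✓ (rhs at j=8; lhs holds on [7,7])
  i=8: ✓ (rhs at j=8)
  i=9: ✓ (rhs at j=9)
  i=10: ✗ (no rhs in [10,11])
  i=11: ✗ (no rhs in [11,12])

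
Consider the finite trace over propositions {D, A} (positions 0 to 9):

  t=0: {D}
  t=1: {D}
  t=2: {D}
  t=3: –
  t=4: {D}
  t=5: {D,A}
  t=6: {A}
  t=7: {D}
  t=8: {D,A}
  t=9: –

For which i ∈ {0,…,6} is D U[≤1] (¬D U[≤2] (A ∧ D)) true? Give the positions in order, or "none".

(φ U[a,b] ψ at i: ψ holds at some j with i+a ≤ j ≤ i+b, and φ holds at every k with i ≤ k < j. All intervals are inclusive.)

Evaluate at each i in [0,6]:
  i=0: ✗ (no rhs in [0,1])
  i=1: ✗ (no rhs in [1,2])
  i=2: ✗ (no rhs in [2,3])
  i=3: ✗ (no rhs in [3,4])
  i=4: ✓ (rhs at j=5; lhs holds on [4,4])
  i=5: ✓ (rhs at j=5)
  i=6: ✗ (no rhs in [6,7])

4, 5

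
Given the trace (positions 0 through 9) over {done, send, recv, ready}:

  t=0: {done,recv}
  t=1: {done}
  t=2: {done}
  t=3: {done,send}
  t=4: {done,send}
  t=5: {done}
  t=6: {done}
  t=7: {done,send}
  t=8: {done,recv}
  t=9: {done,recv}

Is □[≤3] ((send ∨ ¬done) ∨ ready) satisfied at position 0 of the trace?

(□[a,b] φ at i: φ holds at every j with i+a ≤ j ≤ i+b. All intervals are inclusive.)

No

Check ((send ∨ ¬done) ∨ ready) at every j in [0,3]:
  j=0: false
  j=1: false
  j=2: false
  j=3: true
Fails at j=0 → formula fails.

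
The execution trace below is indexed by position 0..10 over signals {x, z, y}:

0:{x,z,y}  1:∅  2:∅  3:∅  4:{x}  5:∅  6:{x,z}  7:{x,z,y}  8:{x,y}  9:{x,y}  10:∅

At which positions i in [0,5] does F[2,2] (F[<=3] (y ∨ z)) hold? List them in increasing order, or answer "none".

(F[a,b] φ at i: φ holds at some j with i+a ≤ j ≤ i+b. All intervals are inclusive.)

Evaluate at each i in [0,5]:
  i=0: ✗ (none in [2,2])
  i=1: ✓ (witness j=3)
  i=2: ✓ (witness j=4)
  i=3: ✓ (witness j=5)
  i=4: ✓ (witness j=6)
  i=5: ✓ (witness j=7)

1, 2, 3, 4, 5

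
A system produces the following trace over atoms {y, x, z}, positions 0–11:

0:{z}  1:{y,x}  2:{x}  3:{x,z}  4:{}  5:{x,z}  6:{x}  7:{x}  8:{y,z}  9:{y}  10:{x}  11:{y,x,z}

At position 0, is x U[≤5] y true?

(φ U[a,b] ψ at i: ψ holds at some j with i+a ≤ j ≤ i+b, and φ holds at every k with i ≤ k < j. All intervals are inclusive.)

False

Need some j in [0,5] with y, and x at every k in [0,j-1].
  j=0: y false.
  j=1: y holds, but x fails at k=0 → not this j.
  j=2: y false.
  j=3: y false.
  j=4: y false.
  j=5: y false.
No j in the window works → until fails.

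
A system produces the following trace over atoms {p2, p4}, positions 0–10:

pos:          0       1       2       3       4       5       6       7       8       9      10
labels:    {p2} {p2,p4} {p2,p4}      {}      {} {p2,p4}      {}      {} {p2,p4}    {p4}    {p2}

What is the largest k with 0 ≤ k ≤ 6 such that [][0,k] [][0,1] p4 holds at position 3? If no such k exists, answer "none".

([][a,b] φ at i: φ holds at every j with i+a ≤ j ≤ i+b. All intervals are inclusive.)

none

[][0,1] p4 must hold from j=3 onward; find where it first fails.
  j=3: fails → no k works.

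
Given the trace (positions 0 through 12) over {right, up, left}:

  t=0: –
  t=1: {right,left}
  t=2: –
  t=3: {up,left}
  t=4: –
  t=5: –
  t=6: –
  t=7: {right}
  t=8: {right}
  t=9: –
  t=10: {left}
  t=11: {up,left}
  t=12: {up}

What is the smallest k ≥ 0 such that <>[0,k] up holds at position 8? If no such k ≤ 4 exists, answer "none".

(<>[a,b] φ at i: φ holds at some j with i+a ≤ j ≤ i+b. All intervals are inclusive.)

3

Scan j = 8,9,… for up:
  j=8: fails
  j=9: fails
  j=10: fails
  j=11: holds
First hit at j=11, so smallest k = 11-8 = 3.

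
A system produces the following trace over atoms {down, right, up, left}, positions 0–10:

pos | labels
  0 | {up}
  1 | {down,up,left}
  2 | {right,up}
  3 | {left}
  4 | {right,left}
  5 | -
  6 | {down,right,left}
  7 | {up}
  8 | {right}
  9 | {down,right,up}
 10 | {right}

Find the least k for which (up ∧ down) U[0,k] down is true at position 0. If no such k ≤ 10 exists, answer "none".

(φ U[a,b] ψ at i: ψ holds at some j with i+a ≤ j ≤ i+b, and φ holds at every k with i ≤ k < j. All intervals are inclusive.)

Need earliest j ≥ 0 with down, and (up ∧ down) at every k in [0,j-1].
  j=0: rhs fails.
  j=1: rhs holds but lhs fails at k=0.
  j=2: rhs fails.
  j=3: rhs fails.
  j=4: rhs fails.
  j=5: rhs fails.
  j=6: rhs holds but lhs fails at k=0.
  j=7: rhs fails.
  j=8: rhs fails.
  j=9: rhs holds but lhs fails at k=0.
  j=10: rhs fails.
No witness within the range → none.

none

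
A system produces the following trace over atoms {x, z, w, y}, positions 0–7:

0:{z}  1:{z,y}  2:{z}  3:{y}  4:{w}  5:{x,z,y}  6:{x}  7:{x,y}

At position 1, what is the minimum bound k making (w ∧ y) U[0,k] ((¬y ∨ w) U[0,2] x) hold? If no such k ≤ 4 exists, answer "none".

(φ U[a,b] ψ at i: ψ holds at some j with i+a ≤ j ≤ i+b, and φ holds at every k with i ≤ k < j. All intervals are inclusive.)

Need earliest j ≥ 1 with ((¬y ∨ w) U[0,2] x), and (w ∧ y) at every k in [1,j-1].
  j=1: rhs fails.
  j=2: rhs fails.
  j=3: rhs fails.
  j=4: rhs holds but lhs fails at k=1.
  j=5: rhs holds but lhs fails at k=1.
No witness within the range → none.

none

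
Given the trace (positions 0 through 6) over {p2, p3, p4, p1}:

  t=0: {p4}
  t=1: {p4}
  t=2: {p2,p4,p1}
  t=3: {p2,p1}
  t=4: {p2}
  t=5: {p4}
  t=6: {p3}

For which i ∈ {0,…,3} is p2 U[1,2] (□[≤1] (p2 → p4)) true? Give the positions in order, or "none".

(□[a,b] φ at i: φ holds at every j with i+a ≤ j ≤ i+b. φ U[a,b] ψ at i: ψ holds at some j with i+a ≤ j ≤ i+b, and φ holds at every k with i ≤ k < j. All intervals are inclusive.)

Evaluate at each i in [0,3]:
  i=0: ✗ (lhs fails at k=0 before rhs at j=1)
  i=1: ✗ (no rhs in [2,3])
  i=2: ✗ (no rhs in [3,4])
  i=3: ✓ (rhs at j=5; lhs holds on [3,4])

3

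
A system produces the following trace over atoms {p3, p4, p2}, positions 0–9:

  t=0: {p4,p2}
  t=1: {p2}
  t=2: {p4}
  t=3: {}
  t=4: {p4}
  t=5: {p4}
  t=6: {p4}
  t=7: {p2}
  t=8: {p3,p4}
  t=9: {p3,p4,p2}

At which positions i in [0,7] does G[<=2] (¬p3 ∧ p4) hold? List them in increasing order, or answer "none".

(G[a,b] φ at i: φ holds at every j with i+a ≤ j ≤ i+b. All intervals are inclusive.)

4

Evaluate at each i in [0,7]:
  i=0: ✗ (fails at j=1)
  i=1: ✗ (fails at j=1)
  i=2: ✗ (fails at j=3)
  i=3: ✗ (fails at j=3)
  i=4: ✓ (all of [4,6])
  i=5: ✗ (fails at j=7)
  i=6: ✗ (fails at j=7)
  i=7: ✗ (fails at j=7)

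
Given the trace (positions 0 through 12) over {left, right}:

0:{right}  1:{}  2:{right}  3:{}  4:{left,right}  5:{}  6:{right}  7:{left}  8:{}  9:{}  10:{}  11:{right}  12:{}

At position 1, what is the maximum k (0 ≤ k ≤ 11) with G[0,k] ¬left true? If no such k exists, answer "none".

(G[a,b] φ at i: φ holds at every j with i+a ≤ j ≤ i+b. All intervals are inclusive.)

¬left must hold from j=1 onward; find where it first fails.
  j=1: holds
  j=2: holds
  j=3: holds
  j=4: fails
Holds on [1,3], so largest k = 2.

2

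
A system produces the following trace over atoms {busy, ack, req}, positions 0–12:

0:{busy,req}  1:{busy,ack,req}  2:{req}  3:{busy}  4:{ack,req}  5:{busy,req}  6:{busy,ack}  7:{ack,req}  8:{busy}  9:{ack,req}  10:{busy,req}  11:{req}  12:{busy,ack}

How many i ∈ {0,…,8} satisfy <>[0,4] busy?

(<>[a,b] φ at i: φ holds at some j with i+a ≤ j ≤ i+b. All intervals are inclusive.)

Evaluate at each i in [0,8]:
  i=0: ✓ (witness j=0)
  i=1: ✓ (witness j=1)
  i=2: ✓ (witness j=3)
  i=3: ✓ (witness j=3)
  i=4: ✓ (witness j=5)
  i=5: ✓ (witness j=5)
  i=6: ✓ (witness j=6)
  i=7: ✓ (witness j=8)
  i=8: ✓ (witness j=8)
Positions where it holds: {0, 1, 2, 3, 4, 5, 6, 7, 8} → 9.

9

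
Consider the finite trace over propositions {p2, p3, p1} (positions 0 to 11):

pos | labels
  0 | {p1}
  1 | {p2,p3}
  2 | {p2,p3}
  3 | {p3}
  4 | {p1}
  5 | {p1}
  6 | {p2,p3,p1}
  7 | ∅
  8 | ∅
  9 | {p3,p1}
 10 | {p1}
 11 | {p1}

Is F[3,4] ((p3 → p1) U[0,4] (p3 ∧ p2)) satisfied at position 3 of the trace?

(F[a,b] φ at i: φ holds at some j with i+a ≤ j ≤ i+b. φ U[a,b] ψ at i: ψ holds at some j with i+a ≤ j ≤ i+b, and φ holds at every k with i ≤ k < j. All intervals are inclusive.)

Holds

Check ((p3 → p1) U[0,4] (p3 ∧ p2)) at each j in [6,7]:
  j=6: holds
  j=7: fails
Found at j=6 → formula holds.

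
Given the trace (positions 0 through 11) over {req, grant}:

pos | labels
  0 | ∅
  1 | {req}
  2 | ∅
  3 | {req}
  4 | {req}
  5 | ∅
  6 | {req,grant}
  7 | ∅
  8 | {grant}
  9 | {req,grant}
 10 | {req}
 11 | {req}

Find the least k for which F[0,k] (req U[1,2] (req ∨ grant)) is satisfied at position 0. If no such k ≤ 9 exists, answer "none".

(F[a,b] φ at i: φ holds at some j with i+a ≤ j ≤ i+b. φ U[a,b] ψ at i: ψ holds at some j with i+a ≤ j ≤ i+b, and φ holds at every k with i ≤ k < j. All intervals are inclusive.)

3

Scan j = 0,1,… for (req U[1,2] (req ∨ grant)):
  j=0: fails
  j=1: fails
  j=2: fails
  j=3: holds
First hit at j=3, so smallest k = 3-0 = 3.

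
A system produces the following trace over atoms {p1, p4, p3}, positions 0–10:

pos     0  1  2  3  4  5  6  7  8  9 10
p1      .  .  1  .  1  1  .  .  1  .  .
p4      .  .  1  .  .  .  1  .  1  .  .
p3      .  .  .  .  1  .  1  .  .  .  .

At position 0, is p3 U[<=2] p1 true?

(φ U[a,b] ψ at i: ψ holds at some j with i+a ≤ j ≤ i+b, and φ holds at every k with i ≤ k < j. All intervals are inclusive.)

Need some j in [0,2] with p1, and p3 at every k in [0,j-1].
  j=0: p1 false.
  j=1: p1 false.
  j=2: p1 holds, but p3 fails at k=0 → not this j.
No j in the window works → until fails.

No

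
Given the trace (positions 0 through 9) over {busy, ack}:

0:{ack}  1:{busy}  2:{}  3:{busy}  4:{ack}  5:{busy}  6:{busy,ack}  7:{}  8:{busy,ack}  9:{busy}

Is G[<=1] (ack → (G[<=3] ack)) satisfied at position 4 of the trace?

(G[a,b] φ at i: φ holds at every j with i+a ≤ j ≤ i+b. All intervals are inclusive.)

Check (ack → (G[<=3] ack)) at every j in [4,5]:
  j=4: antecedent true; consequent fails at 5 → ✗
  j=5: antecedent false → ✓
Fails at j=4 → formula fails.

False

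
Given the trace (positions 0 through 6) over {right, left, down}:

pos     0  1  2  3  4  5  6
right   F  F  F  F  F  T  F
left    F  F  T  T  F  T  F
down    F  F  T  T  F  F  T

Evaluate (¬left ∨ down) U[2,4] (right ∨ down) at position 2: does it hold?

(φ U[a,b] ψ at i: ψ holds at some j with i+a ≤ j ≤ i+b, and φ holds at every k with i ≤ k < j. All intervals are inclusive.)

Need some j in [4,6] with (right ∨ down), and (¬left ∨ down) at every k in [2,j-1].
  j=4: (right ∨ down) false.
  j=5: (right ∨ down) holds; (¬left ∨ down) holds at every k in [2,4] → satisfied.

Yes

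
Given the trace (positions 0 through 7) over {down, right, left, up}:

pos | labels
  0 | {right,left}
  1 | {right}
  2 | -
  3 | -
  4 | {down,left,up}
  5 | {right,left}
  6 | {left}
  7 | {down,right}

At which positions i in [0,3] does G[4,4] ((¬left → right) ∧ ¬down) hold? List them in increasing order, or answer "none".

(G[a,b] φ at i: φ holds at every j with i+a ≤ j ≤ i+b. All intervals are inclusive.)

1, 2

Evaluate at each i in [0,3]:
  i=0: ✗ (fails at j=4)
  i=1: ✓ (all of [5,5])
  i=2: ✓ (all of [6,6])
  i=3: ✗ (fails at j=7)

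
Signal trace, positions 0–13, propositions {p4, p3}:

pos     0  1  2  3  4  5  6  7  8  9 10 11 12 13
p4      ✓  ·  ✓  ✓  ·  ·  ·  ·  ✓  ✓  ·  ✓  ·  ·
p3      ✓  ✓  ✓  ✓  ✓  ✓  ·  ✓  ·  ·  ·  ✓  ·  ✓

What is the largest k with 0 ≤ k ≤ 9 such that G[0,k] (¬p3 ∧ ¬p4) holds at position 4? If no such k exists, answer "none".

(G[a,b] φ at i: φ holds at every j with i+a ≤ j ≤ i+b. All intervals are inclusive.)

(¬p3 ∧ ¬p4) must hold from j=4 onward; find where it first fails.
  j=4: fails → no k works.

none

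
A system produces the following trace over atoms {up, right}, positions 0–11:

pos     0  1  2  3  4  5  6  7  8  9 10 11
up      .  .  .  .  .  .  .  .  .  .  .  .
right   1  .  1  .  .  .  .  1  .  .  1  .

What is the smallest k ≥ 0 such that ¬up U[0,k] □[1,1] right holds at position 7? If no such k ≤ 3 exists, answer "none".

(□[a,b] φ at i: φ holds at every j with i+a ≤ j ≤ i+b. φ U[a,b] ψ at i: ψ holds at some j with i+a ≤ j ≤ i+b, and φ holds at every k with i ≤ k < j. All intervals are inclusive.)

2

Need earliest j ≥ 7 with □[1,1] right, and ¬up at every k in [7,j-1].
  j=7: rhs fails.
  j=8: rhs fails.
  j=9: rhs holds; lhs holds on [7,8]. k = 2.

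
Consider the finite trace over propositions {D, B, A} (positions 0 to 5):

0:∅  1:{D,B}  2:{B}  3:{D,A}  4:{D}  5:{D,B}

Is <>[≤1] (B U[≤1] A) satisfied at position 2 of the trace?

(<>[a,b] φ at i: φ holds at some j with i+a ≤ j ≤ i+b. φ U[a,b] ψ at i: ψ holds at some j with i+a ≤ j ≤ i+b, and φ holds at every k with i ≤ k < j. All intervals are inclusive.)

True

Check (B U[≤1] A) at each j in [2,3]:
  j=2: holds
  j=3: holds
Found at j=2 → formula holds.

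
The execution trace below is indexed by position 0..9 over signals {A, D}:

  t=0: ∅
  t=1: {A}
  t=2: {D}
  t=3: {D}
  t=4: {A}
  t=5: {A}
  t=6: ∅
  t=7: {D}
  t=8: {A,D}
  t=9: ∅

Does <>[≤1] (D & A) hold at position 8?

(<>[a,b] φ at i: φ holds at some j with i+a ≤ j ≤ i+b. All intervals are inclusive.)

Check (D & A) at each j in [8,9]:
  j=8: true
  j=9: false
Found at j=8 → formula holds.

Holds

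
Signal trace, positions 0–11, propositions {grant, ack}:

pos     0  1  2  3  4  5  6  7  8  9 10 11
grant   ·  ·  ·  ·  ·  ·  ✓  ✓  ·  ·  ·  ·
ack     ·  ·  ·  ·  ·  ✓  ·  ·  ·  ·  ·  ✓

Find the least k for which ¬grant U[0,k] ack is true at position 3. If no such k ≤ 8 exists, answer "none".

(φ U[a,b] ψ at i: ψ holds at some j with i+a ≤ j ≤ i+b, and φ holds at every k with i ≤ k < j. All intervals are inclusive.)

Need earliest j ≥ 3 with ack, and ¬grant at every k in [3,j-1].
  j=3: rhs fails.
  j=4: rhs fails.
  j=5: rhs holds; lhs holds on [3,4]. k = 2.

2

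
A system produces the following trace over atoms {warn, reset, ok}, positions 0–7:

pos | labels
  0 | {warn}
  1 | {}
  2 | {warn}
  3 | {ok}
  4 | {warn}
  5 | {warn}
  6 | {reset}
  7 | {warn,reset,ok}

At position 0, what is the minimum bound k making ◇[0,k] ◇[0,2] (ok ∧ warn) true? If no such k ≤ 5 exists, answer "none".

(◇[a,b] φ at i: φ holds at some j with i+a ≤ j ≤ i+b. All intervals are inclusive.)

5

Scan j = 0,1,… for ◇[0,2] (ok ∧ warn):
  j=0: fails
  j=1: fails
  j=2: fails
  j=3: fails
  j=4: fails
  j=5: holds
First hit at j=5, so smallest k = 5-0 = 5.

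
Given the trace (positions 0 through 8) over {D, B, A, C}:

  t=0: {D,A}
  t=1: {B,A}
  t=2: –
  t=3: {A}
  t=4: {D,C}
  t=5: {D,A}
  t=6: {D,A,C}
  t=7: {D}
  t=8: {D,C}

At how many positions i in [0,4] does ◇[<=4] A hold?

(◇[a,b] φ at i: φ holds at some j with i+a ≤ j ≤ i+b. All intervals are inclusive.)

Evaluate at each i in [0,4]:
  i=0: ✓ (witness j=0)
  i=1: ✓ (witness j=1)
  i=2: ✓ (witness j=3)
  i=3: ✓ (witness j=3)
  i=4: ✓ (witness j=5)
Positions where it holds: {0, 1, 2, 3, 4} → 5.

5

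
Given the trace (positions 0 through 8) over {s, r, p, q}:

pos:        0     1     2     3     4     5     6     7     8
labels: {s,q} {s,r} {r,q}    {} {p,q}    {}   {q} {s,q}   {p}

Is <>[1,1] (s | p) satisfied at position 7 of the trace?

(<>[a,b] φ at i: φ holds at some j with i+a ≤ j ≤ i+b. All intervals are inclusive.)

Check (s | p) at each j in [8,8]:
  j=8: true
Found at j=8 → formula holds.

Holds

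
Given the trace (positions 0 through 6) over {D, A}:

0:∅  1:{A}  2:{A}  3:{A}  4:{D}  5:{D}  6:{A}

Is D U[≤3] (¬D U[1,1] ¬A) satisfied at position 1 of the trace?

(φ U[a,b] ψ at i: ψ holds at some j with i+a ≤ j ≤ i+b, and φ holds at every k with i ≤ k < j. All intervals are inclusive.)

Does not hold

Need some j in [1,4] with (¬D U[1,1] ¬A), and D at every k in [1,j-1].
  j=1: (¬D U[1,1] ¬A) — fails.
  j=2: (¬D U[1,1] ¬A) — fails.
  j=3: (¬D U[1,1] ¬A) holds, but D fails at k=1 → not this j.
  j=4: (¬D U[1,1] ¬A) — fails.
No j in the window works → until fails.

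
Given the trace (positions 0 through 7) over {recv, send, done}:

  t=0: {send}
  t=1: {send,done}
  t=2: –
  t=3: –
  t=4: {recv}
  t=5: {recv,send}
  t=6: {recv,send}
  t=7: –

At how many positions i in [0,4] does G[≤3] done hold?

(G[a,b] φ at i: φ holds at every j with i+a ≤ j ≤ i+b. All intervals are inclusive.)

0

Evaluate at each i in [0,4]:
  i=0: ✗ (fails at j=0)
  i=1: ✗ (fails at j=2)
  i=2: ✗ (fails at j=2)
  i=3: ✗ (fails at j=3)
  i=4: ✗ (fails at j=4)
Positions where it holds: {} → 0.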